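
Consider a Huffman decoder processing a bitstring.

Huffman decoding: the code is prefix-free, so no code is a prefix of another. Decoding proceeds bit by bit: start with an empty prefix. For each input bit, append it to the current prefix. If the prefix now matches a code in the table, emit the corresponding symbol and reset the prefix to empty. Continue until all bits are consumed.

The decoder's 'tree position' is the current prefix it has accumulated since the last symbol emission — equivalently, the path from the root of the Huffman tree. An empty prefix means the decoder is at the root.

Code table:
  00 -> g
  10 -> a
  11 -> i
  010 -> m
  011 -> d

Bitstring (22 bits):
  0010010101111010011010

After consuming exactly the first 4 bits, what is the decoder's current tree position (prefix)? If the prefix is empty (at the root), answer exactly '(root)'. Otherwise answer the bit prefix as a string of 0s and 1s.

Answer: (root)

Derivation:
Bit 0: prefix='0' (no match yet)
Bit 1: prefix='00' -> emit 'g', reset
Bit 2: prefix='1' (no match yet)
Bit 3: prefix='10' -> emit 'a', reset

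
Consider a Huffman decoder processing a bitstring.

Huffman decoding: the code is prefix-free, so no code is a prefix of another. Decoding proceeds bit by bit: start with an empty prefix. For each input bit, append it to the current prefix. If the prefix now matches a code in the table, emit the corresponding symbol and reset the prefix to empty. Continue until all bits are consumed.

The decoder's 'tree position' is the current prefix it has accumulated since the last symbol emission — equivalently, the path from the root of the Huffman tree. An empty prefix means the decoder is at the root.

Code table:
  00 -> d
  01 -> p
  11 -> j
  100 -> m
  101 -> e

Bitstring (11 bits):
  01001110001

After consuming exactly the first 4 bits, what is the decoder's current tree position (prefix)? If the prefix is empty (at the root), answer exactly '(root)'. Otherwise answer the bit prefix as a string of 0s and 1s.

Bit 0: prefix='0' (no match yet)
Bit 1: prefix='01' -> emit 'p', reset
Bit 2: prefix='0' (no match yet)
Bit 3: prefix='00' -> emit 'd', reset

Answer: (root)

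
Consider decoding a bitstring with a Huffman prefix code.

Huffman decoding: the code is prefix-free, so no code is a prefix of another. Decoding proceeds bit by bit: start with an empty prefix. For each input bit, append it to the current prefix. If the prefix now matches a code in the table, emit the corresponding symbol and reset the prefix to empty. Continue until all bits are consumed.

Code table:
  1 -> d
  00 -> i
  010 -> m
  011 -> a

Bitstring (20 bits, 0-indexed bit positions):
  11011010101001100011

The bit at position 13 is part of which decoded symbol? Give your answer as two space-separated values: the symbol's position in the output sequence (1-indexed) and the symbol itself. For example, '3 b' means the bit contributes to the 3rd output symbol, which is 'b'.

Answer: 7 a

Derivation:
Bit 0: prefix='1' -> emit 'd', reset
Bit 1: prefix='1' -> emit 'd', reset
Bit 2: prefix='0' (no match yet)
Bit 3: prefix='01' (no match yet)
Bit 4: prefix='011' -> emit 'a', reset
Bit 5: prefix='0' (no match yet)
Bit 6: prefix='01' (no match yet)
Bit 7: prefix='010' -> emit 'm', reset
Bit 8: prefix='1' -> emit 'd', reset
Bit 9: prefix='0' (no match yet)
Bit 10: prefix='01' (no match yet)
Bit 11: prefix='010' -> emit 'm', reset
Bit 12: prefix='0' (no match yet)
Bit 13: prefix='01' (no match yet)
Bit 14: prefix='011' -> emit 'a', reset
Bit 15: prefix='0' (no match yet)
Bit 16: prefix='00' -> emit 'i', reset
Bit 17: prefix='0' (no match yet)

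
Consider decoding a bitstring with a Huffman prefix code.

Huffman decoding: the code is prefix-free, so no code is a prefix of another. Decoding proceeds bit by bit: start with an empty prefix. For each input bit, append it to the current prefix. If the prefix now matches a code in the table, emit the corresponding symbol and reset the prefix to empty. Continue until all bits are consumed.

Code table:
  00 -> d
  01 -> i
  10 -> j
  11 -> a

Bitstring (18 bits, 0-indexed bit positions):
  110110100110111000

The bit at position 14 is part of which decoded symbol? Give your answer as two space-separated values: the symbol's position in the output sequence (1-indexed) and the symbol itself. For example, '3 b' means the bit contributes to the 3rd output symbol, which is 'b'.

Answer: 8 j

Derivation:
Bit 0: prefix='1' (no match yet)
Bit 1: prefix='11' -> emit 'a', reset
Bit 2: prefix='0' (no match yet)
Bit 3: prefix='01' -> emit 'i', reset
Bit 4: prefix='1' (no match yet)
Bit 5: prefix='10' -> emit 'j', reset
Bit 6: prefix='1' (no match yet)
Bit 7: prefix='10' -> emit 'j', reset
Bit 8: prefix='0' (no match yet)
Bit 9: prefix='01' -> emit 'i', reset
Bit 10: prefix='1' (no match yet)
Bit 11: prefix='10' -> emit 'j', reset
Bit 12: prefix='1' (no match yet)
Bit 13: prefix='11' -> emit 'a', reset
Bit 14: prefix='1' (no match yet)
Bit 15: prefix='10' -> emit 'j', reset
Bit 16: prefix='0' (no match yet)
Bit 17: prefix='00' -> emit 'd', reset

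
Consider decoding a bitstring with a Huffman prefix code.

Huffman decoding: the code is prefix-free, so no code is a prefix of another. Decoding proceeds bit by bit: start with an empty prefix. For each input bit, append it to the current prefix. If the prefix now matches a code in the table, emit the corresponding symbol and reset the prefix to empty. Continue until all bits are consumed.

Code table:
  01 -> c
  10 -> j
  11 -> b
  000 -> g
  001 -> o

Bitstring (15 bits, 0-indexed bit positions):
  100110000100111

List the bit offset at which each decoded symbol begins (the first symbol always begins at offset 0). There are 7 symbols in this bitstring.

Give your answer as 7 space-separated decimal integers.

Answer: 0 2 4 6 9 11 13

Derivation:
Bit 0: prefix='1' (no match yet)
Bit 1: prefix='10' -> emit 'j', reset
Bit 2: prefix='0' (no match yet)
Bit 3: prefix='01' -> emit 'c', reset
Bit 4: prefix='1' (no match yet)
Bit 5: prefix='10' -> emit 'j', reset
Bit 6: prefix='0' (no match yet)
Bit 7: prefix='00' (no match yet)
Bit 8: prefix='000' -> emit 'g', reset
Bit 9: prefix='1' (no match yet)
Bit 10: prefix='10' -> emit 'j', reset
Bit 11: prefix='0' (no match yet)
Bit 12: prefix='01' -> emit 'c', reset
Bit 13: prefix='1' (no match yet)
Bit 14: prefix='11' -> emit 'b', reset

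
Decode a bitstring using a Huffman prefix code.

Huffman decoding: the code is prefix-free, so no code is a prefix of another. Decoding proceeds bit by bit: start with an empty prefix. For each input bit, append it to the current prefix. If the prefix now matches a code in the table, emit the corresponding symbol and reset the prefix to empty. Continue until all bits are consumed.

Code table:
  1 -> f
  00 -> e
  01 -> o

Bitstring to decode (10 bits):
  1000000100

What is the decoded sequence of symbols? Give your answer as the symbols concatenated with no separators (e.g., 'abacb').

Bit 0: prefix='1' -> emit 'f', reset
Bit 1: prefix='0' (no match yet)
Bit 2: prefix='00' -> emit 'e', reset
Bit 3: prefix='0' (no match yet)
Bit 4: prefix='00' -> emit 'e', reset
Bit 5: prefix='0' (no match yet)
Bit 6: prefix='00' -> emit 'e', reset
Bit 7: prefix='1' -> emit 'f', reset
Bit 8: prefix='0' (no match yet)
Bit 9: prefix='00' -> emit 'e', reset

Answer: feeefe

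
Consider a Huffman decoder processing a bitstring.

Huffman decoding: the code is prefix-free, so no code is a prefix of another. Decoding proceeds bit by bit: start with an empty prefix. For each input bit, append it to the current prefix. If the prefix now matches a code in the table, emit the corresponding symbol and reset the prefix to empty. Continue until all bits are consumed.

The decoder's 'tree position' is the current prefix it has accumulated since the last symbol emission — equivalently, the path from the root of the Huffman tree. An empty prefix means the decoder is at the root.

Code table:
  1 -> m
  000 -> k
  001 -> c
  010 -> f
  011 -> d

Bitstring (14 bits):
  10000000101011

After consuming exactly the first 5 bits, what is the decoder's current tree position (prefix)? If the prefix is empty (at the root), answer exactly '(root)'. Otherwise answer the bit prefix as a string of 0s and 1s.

Answer: 0

Derivation:
Bit 0: prefix='1' -> emit 'm', reset
Bit 1: prefix='0' (no match yet)
Bit 2: prefix='00' (no match yet)
Bit 3: prefix='000' -> emit 'k', reset
Bit 4: prefix='0' (no match yet)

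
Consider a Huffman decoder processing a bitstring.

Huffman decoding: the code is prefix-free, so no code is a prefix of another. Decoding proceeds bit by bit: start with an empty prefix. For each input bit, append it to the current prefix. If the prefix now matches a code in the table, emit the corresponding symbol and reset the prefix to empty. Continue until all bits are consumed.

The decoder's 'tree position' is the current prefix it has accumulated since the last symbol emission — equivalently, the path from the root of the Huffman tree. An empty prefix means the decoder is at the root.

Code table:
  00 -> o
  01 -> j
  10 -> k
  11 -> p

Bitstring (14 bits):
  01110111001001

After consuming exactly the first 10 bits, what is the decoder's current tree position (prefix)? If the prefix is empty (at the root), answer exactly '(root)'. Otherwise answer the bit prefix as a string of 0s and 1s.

Bit 0: prefix='0' (no match yet)
Bit 1: prefix='01' -> emit 'j', reset
Bit 2: prefix='1' (no match yet)
Bit 3: prefix='11' -> emit 'p', reset
Bit 4: prefix='0' (no match yet)
Bit 5: prefix='01' -> emit 'j', reset
Bit 6: prefix='1' (no match yet)
Bit 7: prefix='11' -> emit 'p', reset
Bit 8: prefix='0' (no match yet)
Bit 9: prefix='00' -> emit 'o', reset

Answer: (root)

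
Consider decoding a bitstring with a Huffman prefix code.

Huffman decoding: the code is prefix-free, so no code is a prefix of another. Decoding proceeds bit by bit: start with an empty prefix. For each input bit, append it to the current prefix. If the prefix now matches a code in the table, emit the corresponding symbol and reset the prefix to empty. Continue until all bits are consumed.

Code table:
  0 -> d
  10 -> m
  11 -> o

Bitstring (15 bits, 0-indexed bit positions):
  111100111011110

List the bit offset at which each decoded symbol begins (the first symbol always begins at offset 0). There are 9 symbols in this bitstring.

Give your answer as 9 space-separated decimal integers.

Answer: 0 2 4 5 6 8 10 12 14

Derivation:
Bit 0: prefix='1' (no match yet)
Bit 1: prefix='11' -> emit 'o', reset
Bit 2: prefix='1' (no match yet)
Bit 3: prefix='11' -> emit 'o', reset
Bit 4: prefix='0' -> emit 'd', reset
Bit 5: prefix='0' -> emit 'd', reset
Bit 6: prefix='1' (no match yet)
Bit 7: prefix='11' -> emit 'o', reset
Bit 8: prefix='1' (no match yet)
Bit 9: prefix='10' -> emit 'm', reset
Bit 10: prefix='1' (no match yet)
Bit 11: prefix='11' -> emit 'o', reset
Bit 12: prefix='1' (no match yet)
Bit 13: prefix='11' -> emit 'o', reset
Bit 14: prefix='0' -> emit 'd', reset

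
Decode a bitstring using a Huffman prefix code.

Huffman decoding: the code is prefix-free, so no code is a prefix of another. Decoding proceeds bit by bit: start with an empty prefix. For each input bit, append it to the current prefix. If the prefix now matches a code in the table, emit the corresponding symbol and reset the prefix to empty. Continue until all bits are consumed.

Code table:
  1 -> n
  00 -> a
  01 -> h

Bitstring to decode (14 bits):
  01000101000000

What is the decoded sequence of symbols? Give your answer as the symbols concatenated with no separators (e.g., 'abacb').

Bit 0: prefix='0' (no match yet)
Bit 1: prefix='01' -> emit 'h', reset
Bit 2: prefix='0' (no match yet)
Bit 3: prefix='00' -> emit 'a', reset
Bit 4: prefix='0' (no match yet)
Bit 5: prefix='01' -> emit 'h', reset
Bit 6: prefix='0' (no match yet)
Bit 7: prefix='01' -> emit 'h', reset
Bit 8: prefix='0' (no match yet)
Bit 9: prefix='00' -> emit 'a', reset
Bit 10: prefix='0' (no match yet)
Bit 11: prefix='00' -> emit 'a', reset
Bit 12: prefix='0' (no match yet)
Bit 13: prefix='00' -> emit 'a', reset

Answer: hahhaaa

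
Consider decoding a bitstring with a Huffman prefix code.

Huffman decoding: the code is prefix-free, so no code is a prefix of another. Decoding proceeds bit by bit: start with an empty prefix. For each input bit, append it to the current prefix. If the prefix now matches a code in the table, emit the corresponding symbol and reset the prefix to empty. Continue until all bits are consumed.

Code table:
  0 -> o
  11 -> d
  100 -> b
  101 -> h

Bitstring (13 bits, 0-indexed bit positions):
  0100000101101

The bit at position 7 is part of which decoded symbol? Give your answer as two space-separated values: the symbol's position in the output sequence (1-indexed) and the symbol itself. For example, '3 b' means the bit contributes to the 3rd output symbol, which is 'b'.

Answer: 6 h

Derivation:
Bit 0: prefix='0' -> emit 'o', reset
Bit 1: prefix='1' (no match yet)
Bit 2: prefix='10' (no match yet)
Bit 3: prefix='100' -> emit 'b', reset
Bit 4: prefix='0' -> emit 'o', reset
Bit 5: prefix='0' -> emit 'o', reset
Bit 6: prefix='0' -> emit 'o', reset
Bit 7: prefix='1' (no match yet)
Bit 8: prefix='10' (no match yet)
Bit 9: prefix='101' -> emit 'h', reset
Bit 10: prefix='1' (no match yet)
Bit 11: prefix='10' (no match yet)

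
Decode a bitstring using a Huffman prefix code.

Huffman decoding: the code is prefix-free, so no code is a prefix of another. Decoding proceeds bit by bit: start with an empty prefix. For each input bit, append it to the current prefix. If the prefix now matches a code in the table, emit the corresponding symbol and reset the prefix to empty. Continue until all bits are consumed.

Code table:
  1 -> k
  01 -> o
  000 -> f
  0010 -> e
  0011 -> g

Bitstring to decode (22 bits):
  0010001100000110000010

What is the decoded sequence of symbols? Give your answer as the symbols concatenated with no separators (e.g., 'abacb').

Answer: egfgfe

Derivation:
Bit 0: prefix='0' (no match yet)
Bit 1: prefix='00' (no match yet)
Bit 2: prefix='001' (no match yet)
Bit 3: prefix='0010' -> emit 'e', reset
Bit 4: prefix='0' (no match yet)
Bit 5: prefix='00' (no match yet)
Bit 6: prefix='001' (no match yet)
Bit 7: prefix='0011' -> emit 'g', reset
Bit 8: prefix='0' (no match yet)
Bit 9: prefix='00' (no match yet)
Bit 10: prefix='000' -> emit 'f', reset
Bit 11: prefix='0' (no match yet)
Bit 12: prefix='00' (no match yet)
Bit 13: prefix='001' (no match yet)
Bit 14: prefix='0011' -> emit 'g', reset
Bit 15: prefix='0' (no match yet)
Bit 16: prefix='00' (no match yet)
Bit 17: prefix='000' -> emit 'f', reset
Bit 18: prefix='0' (no match yet)
Bit 19: prefix='00' (no match yet)
Bit 20: prefix='001' (no match yet)
Bit 21: prefix='0010' -> emit 'e', reset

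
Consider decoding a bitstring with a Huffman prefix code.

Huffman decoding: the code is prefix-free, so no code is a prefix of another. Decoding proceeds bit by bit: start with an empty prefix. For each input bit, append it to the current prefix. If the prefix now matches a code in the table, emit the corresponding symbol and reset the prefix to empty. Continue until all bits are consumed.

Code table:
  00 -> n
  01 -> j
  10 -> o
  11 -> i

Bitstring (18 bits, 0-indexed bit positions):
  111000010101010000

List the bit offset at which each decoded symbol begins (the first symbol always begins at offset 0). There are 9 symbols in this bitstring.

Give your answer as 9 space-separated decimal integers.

Bit 0: prefix='1' (no match yet)
Bit 1: prefix='11' -> emit 'i', reset
Bit 2: prefix='1' (no match yet)
Bit 3: prefix='10' -> emit 'o', reset
Bit 4: prefix='0' (no match yet)
Bit 5: prefix='00' -> emit 'n', reset
Bit 6: prefix='0' (no match yet)
Bit 7: prefix='01' -> emit 'j', reset
Bit 8: prefix='0' (no match yet)
Bit 9: prefix='01' -> emit 'j', reset
Bit 10: prefix='0' (no match yet)
Bit 11: prefix='01' -> emit 'j', reset
Bit 12: prefix='0' (no match yet)
Bit 13: prefix='01' -> emit 'j', reset
Bit 14: prefix='0' (no match yet)
Bit 15: prefix='00' -> emit 'n', reset
Bit 16: prefix='0' (no match yet)
Bit 17: prefix='00' -> emit 'n', reset

Answer: 0 2 4 6 8 10 12 14 16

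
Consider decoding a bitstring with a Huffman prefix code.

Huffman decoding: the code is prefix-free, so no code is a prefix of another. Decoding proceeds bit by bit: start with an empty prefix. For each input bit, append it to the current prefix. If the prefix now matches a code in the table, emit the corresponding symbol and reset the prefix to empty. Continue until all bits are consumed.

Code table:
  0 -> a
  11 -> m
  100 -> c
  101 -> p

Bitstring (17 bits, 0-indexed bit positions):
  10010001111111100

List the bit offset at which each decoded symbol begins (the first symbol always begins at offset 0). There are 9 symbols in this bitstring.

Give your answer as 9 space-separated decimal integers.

Answer: 0 3 6 7 9 11 13 15 16

Derivation:
Bit 0: prefix='1' (no match yet)
Bit 1: prefix='10' (no match yet)
Bit 2: prefix='100' -> emit 'c', reset
Bit 3: prefix='1' (no match yet)
Bit 4: prefix='10' (no match yet)
Bit 5: prefix='100' -> emit 'c', reset
Bit 6: prefix='0' -> emit 'a', reset
Bit 7: prefix='1' (no match yet)
Bit 8: prefix='11' -> emit 'm', reset
Bit 9: prefix='1' (no match yet)
Bit 10: prefix='11' -> emit 'm', reset
Bit 11: prefix='1' (no match yet)
Bit 12: prefix='11' -> emit 'm', reset
Bit 13: prefix='1' (no match yet)
Bit 14: prefix='11' -> emit 'm', reset
Bit 15: prefix='0' -> emit 'a', reset
Bit 16: prefix='0' -> emit 'a', reset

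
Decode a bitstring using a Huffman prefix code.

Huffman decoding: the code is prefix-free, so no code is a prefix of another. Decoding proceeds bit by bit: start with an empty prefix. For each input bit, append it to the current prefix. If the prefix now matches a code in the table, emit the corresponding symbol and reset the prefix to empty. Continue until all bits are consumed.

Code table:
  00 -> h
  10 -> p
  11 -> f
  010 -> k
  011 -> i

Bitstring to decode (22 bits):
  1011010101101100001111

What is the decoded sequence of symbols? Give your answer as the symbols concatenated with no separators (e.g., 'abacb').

Answer: pfkpfihhff

Derivation:
Bit 0: prefix='1' (no match yet)
Bit 1: prefix='10' -> emit 'p', reset
Bit 2: prefix='1' (no match yet)
Bit 3: prefix='11' -> emit 'f', reset
Bit 4: prefix='0' (no match yet)
Bit 5: prefix='01' (no match yet)
Bit 6: prefix='010' -> emit 'k', reset
Bit 7: prefix='1' (no match yet)
Bit 8: prefix='10' -> emit 'p', reset
Bit 9: prefix='1' (no match yet)
Bit 10: prefix='11' -> emit 'f', reset
Bit 11: prefix='0' (no match yet)
Bit 12: prefix='01' (no match yet)
Bit 13: prefix='011' -> emit 'i', reset
Bit 14: prefix='0' (no match yet)
Bit 15: prefix='00' -> emit 'h', reset
Bit 16: prefix='0' (no match yet)
Bit 17: prefix='00' -> emit 'h', reset
Bit 18: prefix='1' (no match yet)
Bit 19: prefix='11' -> emit 'f', reset
Bit 20: prefix='1' (no match yet)
Bit 21: prefix='11' -> emit 'f', reset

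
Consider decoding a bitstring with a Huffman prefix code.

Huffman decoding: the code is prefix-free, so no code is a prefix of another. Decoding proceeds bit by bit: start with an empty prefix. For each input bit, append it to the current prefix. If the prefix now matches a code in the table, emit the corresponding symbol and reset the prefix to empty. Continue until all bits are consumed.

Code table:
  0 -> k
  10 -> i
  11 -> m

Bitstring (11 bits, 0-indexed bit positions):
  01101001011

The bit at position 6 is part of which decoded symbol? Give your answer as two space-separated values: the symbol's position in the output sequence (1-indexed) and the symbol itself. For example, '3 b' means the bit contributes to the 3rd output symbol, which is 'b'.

Answer: 5 k

Derivation:
Bit 0: prefix='0' -> emit 'k', reset
Bit 1: prefix='1' (no match yet)
Bit 2: prefix='11' -> emit 'm', reset
Bit 3: prefix='0' -> emit 'k', reset
Bit 4: prefix='1' (no match yet)
Bit 5: prefix='10' -> emit 'i', reset
Bit 6: prefix='0' -> emit 'k', reset
Bit 7: prefix='1' (no match yet)
Bit 8: prefix='10' -> emit 'i', reset
Bit 9: prefix='1' (no match yet)
Bit 10: prefix='11' -> emit 'm', reset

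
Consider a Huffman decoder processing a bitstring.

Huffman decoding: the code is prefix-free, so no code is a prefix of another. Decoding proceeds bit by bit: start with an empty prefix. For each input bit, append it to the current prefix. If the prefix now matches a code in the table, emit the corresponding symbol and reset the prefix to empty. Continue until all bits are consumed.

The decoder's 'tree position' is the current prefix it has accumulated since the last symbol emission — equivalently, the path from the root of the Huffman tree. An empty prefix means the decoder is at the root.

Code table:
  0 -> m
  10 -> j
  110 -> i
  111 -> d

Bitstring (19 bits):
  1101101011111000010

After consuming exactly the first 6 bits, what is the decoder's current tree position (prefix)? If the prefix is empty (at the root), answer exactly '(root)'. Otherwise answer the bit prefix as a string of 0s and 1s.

Bit 0: prefix='1' (no match yet)
Bit 1: prefix='11' (no match yet)
Bit 2: prefix='110' -> emit 'i', reset
Bit 3: prefix='1' (no match yet)
Bit 4: prefix='11' (no match yet)
Bit 5: prefix='110' -> emit 'i', reset

Answer: (root)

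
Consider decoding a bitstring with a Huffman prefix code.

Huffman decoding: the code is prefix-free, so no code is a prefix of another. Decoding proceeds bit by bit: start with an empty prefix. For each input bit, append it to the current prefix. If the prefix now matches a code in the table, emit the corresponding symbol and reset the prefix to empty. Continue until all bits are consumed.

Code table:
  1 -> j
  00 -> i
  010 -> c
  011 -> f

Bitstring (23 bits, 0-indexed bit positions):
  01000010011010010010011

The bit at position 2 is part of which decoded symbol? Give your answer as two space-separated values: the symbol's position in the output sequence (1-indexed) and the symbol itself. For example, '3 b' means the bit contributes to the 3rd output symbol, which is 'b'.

Answer: 1 c

Derivation:
Bit 0: prefix='0' (no match yet)
Bit 1: prefix='01' (no match yet)
Bit 2: prefix='010' -> emit 'c', reset
Bit 3: prefix='0' (no match yet)
Bit 4: prefix='00' -> emit 'i', reset
Bit 5: prefix='0' (no match yet)
Bit 6: prefix='01' (no match yet)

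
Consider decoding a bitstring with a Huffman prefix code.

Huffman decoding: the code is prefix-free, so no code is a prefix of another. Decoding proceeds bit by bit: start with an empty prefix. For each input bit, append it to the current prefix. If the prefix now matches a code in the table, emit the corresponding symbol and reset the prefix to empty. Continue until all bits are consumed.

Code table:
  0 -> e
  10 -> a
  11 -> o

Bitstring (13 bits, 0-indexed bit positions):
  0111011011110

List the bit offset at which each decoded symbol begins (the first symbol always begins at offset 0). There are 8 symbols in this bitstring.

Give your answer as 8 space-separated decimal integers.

Bit 0: prefix='0' -> emit 'e', reset
Bit 1: prefix='1' (no match yet)
Bit 2: prefix='11' -> emit 'o', reset
Bit 3: prefix='1' (no match yet)
Bit 4: prefix='10' -> emit 'a', reset
Bit 5: prefix='1' (no match yet)
Bit 6: prefix='11' -> emit 'o', reset
Bit 7: prefix='0' -> emit 'e', reset
Bit 8: prefix='1' (no match yet)
Bit 9: prefix='11' -> emit 'o', reset
Bit 10: prefix='1' (no match yet)
Bit 11: prefix='11' -> emit 'o', reset
Bit 12: prefix='0' -> emit 'e', reset

Answer: 0 1 3 5 7 8 10 12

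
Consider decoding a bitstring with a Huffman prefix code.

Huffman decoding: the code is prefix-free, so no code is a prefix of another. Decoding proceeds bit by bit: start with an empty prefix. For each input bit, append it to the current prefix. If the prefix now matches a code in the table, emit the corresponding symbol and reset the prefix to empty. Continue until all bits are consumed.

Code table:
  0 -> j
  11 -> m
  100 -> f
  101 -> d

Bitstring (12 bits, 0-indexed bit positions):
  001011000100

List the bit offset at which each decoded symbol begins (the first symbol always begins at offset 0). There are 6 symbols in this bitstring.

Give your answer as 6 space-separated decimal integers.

Bit 0: prefix='0' -> emit 'j', reset
Bit 1: prefix='0' -> emit 'j', reset
Bit 2: prefix='1' (no match yet)
Bit 3: prefix='10' (no match yet)
Bit 4: prefix='101' -> emit 'd', reset
Bit 5: prefix='1' (no match yet)
Bit 6: prefix='10' (no match yet)
Bit 7: prefix='100' -> emit 'f', reset
Bit 8: prefix='0' -> emit 'j', reset
Bit 9: prefix='1' (no match yet)
Bit 10: prefix='10' (no match yet)
Bit 11: prefix='100' -> emit 'f', reset

Answer: 0 1 2 5 8 9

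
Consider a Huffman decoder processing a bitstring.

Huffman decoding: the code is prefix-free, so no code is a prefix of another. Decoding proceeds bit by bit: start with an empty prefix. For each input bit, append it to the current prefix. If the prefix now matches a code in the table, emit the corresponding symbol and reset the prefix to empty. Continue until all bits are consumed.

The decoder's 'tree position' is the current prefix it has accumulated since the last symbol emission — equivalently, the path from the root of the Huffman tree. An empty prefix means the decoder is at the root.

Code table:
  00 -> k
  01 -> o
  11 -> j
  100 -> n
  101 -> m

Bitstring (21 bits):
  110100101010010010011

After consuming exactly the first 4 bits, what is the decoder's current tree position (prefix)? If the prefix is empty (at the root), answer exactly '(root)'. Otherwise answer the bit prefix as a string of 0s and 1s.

Answer: (root)

Derivation:
Bit 0: prefix='1' (no match yet)
Bit 1: prefix='11' -> emit 'j', reset
Bit 2: prefix='0' (no match yet)
Bit 3: prefix='01' -> emit 'o', reset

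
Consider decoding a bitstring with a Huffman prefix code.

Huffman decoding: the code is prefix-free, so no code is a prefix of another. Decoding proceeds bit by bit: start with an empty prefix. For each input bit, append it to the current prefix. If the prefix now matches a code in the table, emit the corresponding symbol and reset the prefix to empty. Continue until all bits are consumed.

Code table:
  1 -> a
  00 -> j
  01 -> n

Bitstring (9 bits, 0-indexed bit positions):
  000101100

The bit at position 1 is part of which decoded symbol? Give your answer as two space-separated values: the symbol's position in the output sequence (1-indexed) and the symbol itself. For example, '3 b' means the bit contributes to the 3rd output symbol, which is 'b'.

Bit 0: prefix='0' (no match yet)
Bit 1: prefix='00' -> emit 'j', reset
Bit 2: prefix='0' (no match yet)
Bit 3: prefix='01' -> emit 'n', reset
Bit 4: prefix='0' (no match yet)
Bit 5: prefix='01' -> emit 'n', reset

Answer: 1 j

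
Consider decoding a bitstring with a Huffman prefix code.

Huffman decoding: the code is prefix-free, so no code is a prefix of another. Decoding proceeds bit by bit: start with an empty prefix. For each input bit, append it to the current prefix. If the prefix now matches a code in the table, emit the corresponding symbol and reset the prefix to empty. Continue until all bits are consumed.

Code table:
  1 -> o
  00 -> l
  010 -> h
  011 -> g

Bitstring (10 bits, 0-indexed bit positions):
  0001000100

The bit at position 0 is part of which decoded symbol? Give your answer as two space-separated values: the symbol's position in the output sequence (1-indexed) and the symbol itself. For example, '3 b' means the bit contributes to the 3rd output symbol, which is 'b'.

Answer: 1 l

Derivation:
Bit 0: prefix='0' (no match yet)
Bit 1: prefix='00' -> emit 'l', reset
Bit 2: prefix='0' (no match yet)
Bit 3: prefix='01' (no match yet)
Bit 4: prefix='010' -> emit 'h', reset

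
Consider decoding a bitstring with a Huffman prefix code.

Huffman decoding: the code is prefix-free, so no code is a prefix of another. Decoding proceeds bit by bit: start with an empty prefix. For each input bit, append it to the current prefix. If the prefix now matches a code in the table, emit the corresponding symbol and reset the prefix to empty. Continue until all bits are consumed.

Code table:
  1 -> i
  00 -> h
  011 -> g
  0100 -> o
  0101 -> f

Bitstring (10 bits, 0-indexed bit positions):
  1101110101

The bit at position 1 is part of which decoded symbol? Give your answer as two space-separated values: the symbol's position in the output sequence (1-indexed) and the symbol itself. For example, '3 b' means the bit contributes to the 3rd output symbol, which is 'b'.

Bit 0: prefix='1' -> emit 'i', reset
Bit 1: prefix='1' -> emit 'i', reset
Bit 2: prefix='0' (no match yet)
Bit 3: prefix='01' (no match yet)
Bit 4: prefix='011' -> emit 'g', reset
Bit 5: prefix='1' -> emit 'i', reset

Answer: 2 i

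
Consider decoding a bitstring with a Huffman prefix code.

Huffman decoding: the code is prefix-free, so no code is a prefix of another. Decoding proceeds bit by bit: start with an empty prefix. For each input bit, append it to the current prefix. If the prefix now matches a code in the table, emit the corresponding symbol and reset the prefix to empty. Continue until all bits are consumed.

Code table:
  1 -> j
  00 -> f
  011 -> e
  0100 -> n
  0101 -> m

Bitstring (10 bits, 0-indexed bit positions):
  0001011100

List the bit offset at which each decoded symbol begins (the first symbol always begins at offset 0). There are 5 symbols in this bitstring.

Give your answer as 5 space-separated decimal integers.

Answer: 0 2 6 7 8

Derivation:
Bit 0: prefix='0' (no match yet)
Bit 1: prefix='00' -> emit 'f', reset
Bit 2: prefix='0' (no match yet)
Bit 3: prefix='01' (no match yet)
Bit 4: prefix='010' (no match yet)
Bit 5: prefix='0101' -> emit 'm', reset
Bit 6: prefix='1' -> emit 'j', reset
Bit 7: prefix='1' -> emit 'j', reset
Bit 8: prefix='0' (no match yet)
Bit 9: prefix='00' -> emit 'f', reset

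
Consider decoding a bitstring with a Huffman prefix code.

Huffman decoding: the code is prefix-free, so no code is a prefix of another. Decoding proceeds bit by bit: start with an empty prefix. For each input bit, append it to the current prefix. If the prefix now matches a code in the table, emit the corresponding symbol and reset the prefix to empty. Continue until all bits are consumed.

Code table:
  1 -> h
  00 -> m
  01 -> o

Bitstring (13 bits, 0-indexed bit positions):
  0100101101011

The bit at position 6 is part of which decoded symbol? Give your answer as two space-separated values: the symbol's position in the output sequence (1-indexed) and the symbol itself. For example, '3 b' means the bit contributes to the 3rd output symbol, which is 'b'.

Bit 0: prefix='0' (no match yet)
Bit 1: prefix='01' -> emit 'o', reset
Bit 2: prefix='0' (no match yet)
Bit 3: prefix='00' -> emit 'm', reset
Bit 4: prefix='1' -> emit 'h', reset
Bit 5: prefix='0' (no match yet)
Bit 6: prefix='01' -> emit 'o', reset
Bit 7: prefix='1' -> emit 'h', reset
Bit 8: prefix='0' (no match yet)
Bit 9: prefix='01' -> emit 'o', reset
Bit 10: prefix='0' (no match yet)

Answer: 4 o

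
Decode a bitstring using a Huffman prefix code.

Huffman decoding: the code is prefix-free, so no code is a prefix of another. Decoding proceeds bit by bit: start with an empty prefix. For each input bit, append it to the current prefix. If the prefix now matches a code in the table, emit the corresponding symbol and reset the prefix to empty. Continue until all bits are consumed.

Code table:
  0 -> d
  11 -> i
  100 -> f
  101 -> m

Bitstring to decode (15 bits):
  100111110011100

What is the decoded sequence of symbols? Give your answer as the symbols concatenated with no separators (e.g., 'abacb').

Bit 0: prefix='1' (no match yet)
Bit 1: prefix='10' (no match yet)
Bit 2: prefix='100' -> emit 'f', reset
Bit 3: prefix='1' (no match yet)
Bit 4: prefix='11' -> emit 'i', reset
Bit 5: prefix='1' (no match yet)
Bit 6: prefix='11' -> emit 'i', reset
Bit 7: prefix='1' (no match yet)
Bit 8: prefix='10' (no match yet)
Bit 9: prefix='100' -> emit 'f', reset
Bit 10: prefix='1' (no match yet)
Bit 11: prefix='11' -> emit 'i', reset
Bit 12: prefix='1' (no match yet)
Bit 13: prefix='10' (no match yet)
Bit 14: prefix='100' -> emit 'f', reset

Answer: fiifif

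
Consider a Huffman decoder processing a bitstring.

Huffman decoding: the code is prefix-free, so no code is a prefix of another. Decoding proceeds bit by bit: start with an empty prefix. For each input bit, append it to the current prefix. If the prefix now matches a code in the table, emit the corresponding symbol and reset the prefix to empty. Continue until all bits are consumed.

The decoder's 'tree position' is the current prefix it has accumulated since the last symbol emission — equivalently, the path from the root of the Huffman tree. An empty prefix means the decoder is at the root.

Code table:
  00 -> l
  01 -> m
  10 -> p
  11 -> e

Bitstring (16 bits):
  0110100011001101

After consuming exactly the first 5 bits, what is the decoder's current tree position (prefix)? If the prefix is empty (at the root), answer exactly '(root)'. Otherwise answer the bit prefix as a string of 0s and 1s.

Bit 0: prefix='0' (no match yet)
Bit 1: prefix='01' -> emit 'm', reset
Bit 2: prefix='1' (no match yet)
Bit 3: prefix='10' -> emit 'p', reset
Bit 4: prefix='1' (no match yet)

Answer: 1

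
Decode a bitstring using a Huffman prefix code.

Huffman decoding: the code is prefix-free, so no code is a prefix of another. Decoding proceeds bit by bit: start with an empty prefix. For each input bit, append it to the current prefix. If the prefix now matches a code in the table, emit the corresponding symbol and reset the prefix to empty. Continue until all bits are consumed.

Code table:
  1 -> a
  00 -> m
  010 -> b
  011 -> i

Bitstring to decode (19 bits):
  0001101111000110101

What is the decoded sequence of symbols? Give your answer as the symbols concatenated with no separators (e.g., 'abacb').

Answer: miiaamiba

Derivation:
Bit 0: prefix='0' (no match yet)
Bit 1: prefix='00' -> emit 'm', reset
Bit 2: prefix='0' (no match yet)
Bit 3: prefix='01' (no match yet)
Bit 4: prefix='011' -> emit 'i', reset
Bit 5: prefix='0' (no match yet)
Bit 6: prefix='01' (no match yet)
Bit 7: prefix='011' -> emit 'i', reset
Bit 8: prefix='1' -> emit 'a', reset
Bit 9: prefix='1' -> emit 'a', reset
Bit 10: prefix='0' (no match yet)
Bit 11: prefix='00' -> emit 'm', reset
Bit 12: prefix='0' (no match yet)
Bit 13: prefix='01' (no match yet)
Bit 14: prefix='011' -> emit 'i', reset
Bit 15: prefix='0' (no match yet)
Bit 16: prefix='01' (no match yet)
Bit 17: prefix='010' -> emit 'b', reset
Bit 18: prefix='1' -> emit 'a', reset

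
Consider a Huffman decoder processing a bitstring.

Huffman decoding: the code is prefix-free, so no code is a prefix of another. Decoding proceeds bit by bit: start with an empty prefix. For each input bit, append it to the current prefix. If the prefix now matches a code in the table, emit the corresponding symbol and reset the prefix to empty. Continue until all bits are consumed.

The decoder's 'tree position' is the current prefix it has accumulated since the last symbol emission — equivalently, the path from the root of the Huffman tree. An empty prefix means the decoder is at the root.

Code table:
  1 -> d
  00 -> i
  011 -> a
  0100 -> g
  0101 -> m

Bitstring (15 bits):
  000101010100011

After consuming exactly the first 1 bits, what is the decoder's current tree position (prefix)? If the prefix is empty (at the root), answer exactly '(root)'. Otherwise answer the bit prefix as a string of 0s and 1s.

Answer: 0

Derivation:
Bit 0: prefix='0' (no match yet)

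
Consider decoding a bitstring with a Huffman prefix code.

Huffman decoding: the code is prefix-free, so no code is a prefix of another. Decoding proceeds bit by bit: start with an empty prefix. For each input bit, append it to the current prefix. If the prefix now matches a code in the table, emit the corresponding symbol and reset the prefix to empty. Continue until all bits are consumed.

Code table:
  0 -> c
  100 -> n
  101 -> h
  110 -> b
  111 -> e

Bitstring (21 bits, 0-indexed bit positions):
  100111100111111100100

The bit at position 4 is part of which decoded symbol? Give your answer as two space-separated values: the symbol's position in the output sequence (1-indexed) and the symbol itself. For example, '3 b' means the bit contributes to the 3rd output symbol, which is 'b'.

Answer: 2 e

Derivation:
Bit 0: prefix='1' (no match yet)
Bit 1: prefix='10' (no match yet)
Bit 2: prefix='100' -> emit 'n', reset
Bit 3: prefix='1' (no match yet)
Bit 4: prefix='11' (no match yet)
Bit 5: prefix='111' -> emit 'e', reset
Bit 6: prefix='1' (no match yet)
Bit 7: prefix='10' (no match yet)
Bit 8: prefix='100' -> emit 'n', reset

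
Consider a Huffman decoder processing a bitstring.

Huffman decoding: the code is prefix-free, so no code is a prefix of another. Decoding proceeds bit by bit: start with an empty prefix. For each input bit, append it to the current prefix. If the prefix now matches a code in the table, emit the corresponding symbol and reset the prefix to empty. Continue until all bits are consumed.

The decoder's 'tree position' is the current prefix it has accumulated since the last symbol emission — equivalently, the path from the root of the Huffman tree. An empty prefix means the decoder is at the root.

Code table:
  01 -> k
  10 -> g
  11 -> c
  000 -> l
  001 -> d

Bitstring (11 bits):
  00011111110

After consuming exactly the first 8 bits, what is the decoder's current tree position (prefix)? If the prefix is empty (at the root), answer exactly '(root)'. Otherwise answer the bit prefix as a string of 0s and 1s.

Bit 0: prefix='0' (no match yet)
Bit 1: prefix='00' (no match yet)
Bit 2: prefix='000' -> emit 'l', reset
Bit 3: prefix='1' (no match yet)
Bit 4: prefix='11' -> emit 'c', reset
Bit 5: prefix='1' (no match yet)
Bit 6: prefix='11' -> emit 'c', reset
Bit 7: prefix='1' (no match yet)

Answer: 1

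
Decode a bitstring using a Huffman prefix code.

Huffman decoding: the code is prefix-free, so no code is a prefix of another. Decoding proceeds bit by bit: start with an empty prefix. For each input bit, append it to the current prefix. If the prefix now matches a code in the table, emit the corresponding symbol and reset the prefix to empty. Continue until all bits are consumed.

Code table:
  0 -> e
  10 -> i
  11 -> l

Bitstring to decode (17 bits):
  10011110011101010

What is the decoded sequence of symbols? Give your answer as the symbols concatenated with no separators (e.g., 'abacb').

Bit 0: prefix='1' (no match yet)
Bit 1: prefix='10' -> emit 'i', reset
Bit 2: prefix='0' -> emit 'e', reset
Bit 3: prefix='1' (no match yet)
Bit 4: prefix='11' -> emit 'l', reset
Bit 5: prefix='1' (no match yet)
Bit 6: prefix='11' -> emit 'l', reset
Bit 7: prefix='0' -> emit 'e', reset
Bit 8: prefix='0' -> emit 'e', reset
Bit 9: prefix='1' (no match yet)
Bit 10: prefix='11' -> emit 'l', reset
Bit 11: prefix='1' (no match yet)
Bit 12: prefix='10' -> emit 'i', reset
Bit 13: prefix='1' (no match yet)
Bit 14: prefix='10' -> emit 'i', reset
Bit 15: prefix='1' (no match yet)
Bit 16: prefix='10' -> emit 'i', reset

Answer: ielleeliii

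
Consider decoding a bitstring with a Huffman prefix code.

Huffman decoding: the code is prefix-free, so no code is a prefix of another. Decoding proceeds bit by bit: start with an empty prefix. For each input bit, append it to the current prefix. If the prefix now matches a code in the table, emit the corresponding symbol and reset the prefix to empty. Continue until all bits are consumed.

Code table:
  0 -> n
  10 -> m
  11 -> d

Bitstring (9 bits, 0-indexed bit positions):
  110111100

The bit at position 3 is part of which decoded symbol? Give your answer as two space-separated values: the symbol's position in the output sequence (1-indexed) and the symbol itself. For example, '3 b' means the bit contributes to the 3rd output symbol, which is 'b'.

Answer: 3 d

Derivation:
Bit 0: prefix='1' (no match yet)
Bit 1: prefix='11' -> emit 'd', reset
Bit 2: prefix='0' -> emit 'n', reset
Bit 3: prefix='1' (no match yet)
Bit 4: prefix='11' -> emit 'd', reset
Bit 5: prefix='1' (no match yet)
Bit 6: prefix='11' -> emit 'd', reset
Bit 7: prefix='0' -> emit 'n', reset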